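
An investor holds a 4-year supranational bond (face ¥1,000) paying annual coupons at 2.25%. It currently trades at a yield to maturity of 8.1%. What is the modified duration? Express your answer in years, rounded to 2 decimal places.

Periodic yield y = 0.081. First find Macaulay duration:
  t   CF        PV=CF/(1+0.081)^t    t·PV
  1        22.50        20.8141        20.8141
  2        22.50        19.2545        38.5089
  3        22.50        17.8117        53.4351
  4     1,022.50       748.7909     2,995.1635
  Σ                    806.6711     3,107.9216
P = 806.6711; Macaulay duration = 3,107.9216 / 806.6711 = 3.85277 years.
Modified duration = D_Mac / (1 + y) = 3.85277 / 1.081 = 3.56408 years.

3.56 years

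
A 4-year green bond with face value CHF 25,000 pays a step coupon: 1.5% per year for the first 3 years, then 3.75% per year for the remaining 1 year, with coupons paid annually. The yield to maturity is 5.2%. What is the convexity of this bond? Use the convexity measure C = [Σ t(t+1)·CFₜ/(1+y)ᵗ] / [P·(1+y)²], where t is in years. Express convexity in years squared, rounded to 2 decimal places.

With y = 0.052:
  t   CF        PV=CF/(1+0.052)^t    t·PV        t(t+1)·PV
  1       375.00       356.4639       356.4639         712.9278
  2       375.00       338.8440       677.6880       2,033.0639
  3       375.00       322.0950       966.2851       3,865.1406
  4    25,937.50    21,177.0350    84,708.1401     423,540.7004
  Σ                 22,194.4379    86,708.5771     430,151.8327
P = 22,194.4379.
Convexity = Σ t(t+1)·PV / [P·(1+y)²] = 430,151.8327 / (22,194.4379 × 1.106704) = 17.51242.

17.51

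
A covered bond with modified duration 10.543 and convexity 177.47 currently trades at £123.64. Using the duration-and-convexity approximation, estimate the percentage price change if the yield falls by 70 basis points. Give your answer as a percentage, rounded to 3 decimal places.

+7.815%

Duration effect: -D_mod·Δy = -10.543 × (-0.007) = +0.073801
Convexity effect: ½·C·(Δy)² = 0.5 × 177.47 × (-0.007)² = +0.004348015
ΔP/P ≈ +0.073801 + 0.004348015 = +0.078149015
= +7.8149015%.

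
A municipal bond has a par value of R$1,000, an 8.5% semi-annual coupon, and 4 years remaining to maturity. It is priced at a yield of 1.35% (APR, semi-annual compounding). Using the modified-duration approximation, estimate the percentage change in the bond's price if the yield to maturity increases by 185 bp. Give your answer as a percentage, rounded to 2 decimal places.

Periodic yield y = 0.00675. Modified duration first:
  t   CF        PV=CF/(1+0.00675)^t    t·PV
  1        42.50        42.2150        42.2150
  2        42.50        41.9320        83.8640
  3        42.50        41.6509       124.9526
  4        42.50        41.3716       165.4864
  5        42.50        41.0942       205.4711
  6        42.50        40.8187       244.9122
  7        42.50        40.5450       283.8151
  8     1,042.50       987.8772     7,903.0175
  Σ                  1,277.5046     9,053.7340
P = 1,277.5046; D_Mac = 7.08705 half-year periods = 3.54352 yrs; D_mod = 3.54352/(1+0.00675) = 3.51976 yrs.
ΔP/P ≈ -D_mod · Δy = -3.51976 × (+0.0185) = -0.065116 = -6.5116%.

-6.51%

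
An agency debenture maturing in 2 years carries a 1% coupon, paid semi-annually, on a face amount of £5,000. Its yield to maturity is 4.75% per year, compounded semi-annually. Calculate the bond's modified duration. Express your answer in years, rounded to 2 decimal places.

Periodic yield y = 0.02375. First find Macaulay duration:
  t   CF        PV=CF/(1+0.02375)^t    t·PV
  1        25.00        24.4200        24.4200
  2        25.00        23.8535        47.7070
  3        25.00        23.3001        69.9004
  4     5,025.00     4,574.6767    18,298.7068
  Σ                  4,646.2504    18,440.7342
P = 4,646.2504; Macaulay duration = 18,440.7342 / 4,646.2504 = 3.96895 half-year periods = 1.98447 years.
Modified duration = D_Mac / (1 + y) = 1.98447 / 1.02375 = 1.93844 years.

1.94 years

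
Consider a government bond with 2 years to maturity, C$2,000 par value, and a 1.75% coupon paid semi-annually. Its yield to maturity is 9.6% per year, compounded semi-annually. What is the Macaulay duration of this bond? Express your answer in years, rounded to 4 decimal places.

Periodic yield y = 0.048. Discount each cash flow and weight by its period:
  t   CF        PV=CF/(1+0.048)^t    t·PV
  1        17.50        16.6985        16.6985
  2        17.50        15.9337        31.8673
  3        17.50        15.2039        45.6116
  4     2,017.50     1,672.5088     6,690.0352
  Σ                  1,720.3448     6,784.2126
Price P = Σ PV = 1,720.3448.
Macaulay duration = Σ(t·PV) / P = 6,784.2126 / 1,720.3448 = 3.94352 half-year periods.
In years: 3.94352 / 2 = 1.97176 years.

1.9718 years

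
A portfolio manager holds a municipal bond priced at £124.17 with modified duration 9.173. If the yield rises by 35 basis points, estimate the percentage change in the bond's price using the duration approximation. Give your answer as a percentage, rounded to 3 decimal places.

Duration approximation: ΔP/P ≈ -D_mod · Δy = -9.173 × (+0.0035) = -0.0321055.
As a percentage: -3.21055%.

-3.211%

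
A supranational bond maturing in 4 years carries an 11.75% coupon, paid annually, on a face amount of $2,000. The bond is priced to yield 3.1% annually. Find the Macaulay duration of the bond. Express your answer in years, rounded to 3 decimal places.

Periodic yield y = 0.031. Discount each cash flow and weight by its year:
  t   CF        PV=CF/(1+0.031)^t    t·PV
  1       235.00       227.9340       227.9340
  2       235.00       221.0805       442.1611
  3       235.00       214.4331       643.2994
  4     2,235.00     1,978.0755     7,912.3020
  Σ                  2,641.5232     9,225.6965
Price P = Σ PV = 2,641.5232.
Macaulay duration = Σ(t·PV) / P = 9,225.6965 / 2,641.5232 = 3.49257 years.

3.493 years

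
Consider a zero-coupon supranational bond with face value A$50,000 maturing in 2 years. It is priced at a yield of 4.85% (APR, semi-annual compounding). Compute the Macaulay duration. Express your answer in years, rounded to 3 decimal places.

2.000 years

A zero-coupon bond has a single cash flow at maturity, so its Macaulay duration equals its maturity: 2 years.
(Equivalently: 4 semi-annual periods ÷ 2 = 2 years.)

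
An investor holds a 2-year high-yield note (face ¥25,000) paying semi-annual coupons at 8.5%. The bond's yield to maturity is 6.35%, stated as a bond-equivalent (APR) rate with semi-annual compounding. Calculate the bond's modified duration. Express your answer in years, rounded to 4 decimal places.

1.8256 years

Periodic yield y = 0.03175. First find Macaulay duration:
  t   CF        PV=CF/(1+0.03175)^t    t·PV
  1     1,062.50     1,029.8037     1,029.8037
  2     1,062.50       998.1136     1,996.2272
  3     1,062.50       967.3987     2,902.1961
  4    26,062.50    22,999.4877    91,997.9507
  Σ                 25,994.8038    97,926.1778
P = 25,994.8038; Macaulay duration = 97,926.1778 / 25,994.8038 = 3.76714 half-year periods = 1.88357 years.
Modified duration = D_Mac / (1 + y) = 1.88357 / 1.03175 = 1.82561 years.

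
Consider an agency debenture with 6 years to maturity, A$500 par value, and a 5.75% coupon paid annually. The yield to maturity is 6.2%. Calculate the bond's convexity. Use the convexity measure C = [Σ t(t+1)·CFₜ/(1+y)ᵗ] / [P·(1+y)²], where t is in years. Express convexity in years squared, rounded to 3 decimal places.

30.942

With y = 0.062:
  t   CF        PV=CF/(1+0.062)^t    t·PV        t(t+1)·PV
  1        28.75        27.0716        27.0716          54.1431
  2        28.75        25.4911        50.9822         152.9467
  3        28.75        24.0029        72.0088         288.0352
  4        28.75        22.6016        90.4065         452.0326
  5        28.75        21.2821       106.4107         638.4642
  6       528.75       368.5558     2,211.3350      15,479.3447
  Σ                    489.0052     2,558.2148      17,064.9664
P = 489.0052.
Convexity = Σ t(t+1)·PV / [P·(1+y)²] = 17,064.9664 / (489.0052 × 1.127844) = 30.94161.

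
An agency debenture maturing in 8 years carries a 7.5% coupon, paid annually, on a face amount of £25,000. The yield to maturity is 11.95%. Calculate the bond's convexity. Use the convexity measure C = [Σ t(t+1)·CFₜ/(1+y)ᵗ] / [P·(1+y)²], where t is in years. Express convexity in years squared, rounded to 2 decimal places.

39.20

With y = 0.1195:
  t   CF        PV=CF/(1+0.1195)^t    t·PV        t(t+1)·PV
  1     1,875.00     1,674.8548     1,674.8548       3,349.7097
  2     1,875.00     1,496.0740     2,992.1480       8,976.4440
  3     1,875.00     1,336.3770     4,009.1309      16,036.5235
  4     1,875.00     1,193.7266     4,774.9065      23,874.5325
  5     1,875.00     1,066.3034     5,331.5169      31,989.1012
  6     1,875.00       952.4818     5,714.8908      40,004.2355
  7     1,875.00       850.8100     5,955.6700      47,645.3601
  8    26,875.00    10,893.2053    87,145.6426     784,310.7833
  Σ                 19,463.8329   117,598.7605     956,186.6897
P = 19,463.8329.
Convexity = Σ t(t+1)·PV / [P·(1+y)²] = 956,186.6897 / (19,463.8329 × 1.253280) = 39.19820.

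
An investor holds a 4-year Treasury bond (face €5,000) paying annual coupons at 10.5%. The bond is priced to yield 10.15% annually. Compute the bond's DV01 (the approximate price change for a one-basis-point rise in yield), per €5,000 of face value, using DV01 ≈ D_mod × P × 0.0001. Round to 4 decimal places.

€1.5917

Periodic yield y = 0.1015.
  t   CF        PV=CF/(1+0.1015)^t    t·PV
  1       525.00       476.6228       476.6228
  2       525.00       432.7034       865.4068
  3       525.00       392.8310     1,178.4931
  4     5,525.00     3,753.1358    15,012.5431
  Σ                  5,055.2930    17,533.0658
P = 5,055.2930; D_Mac = 3.46826 yrs; D_mod = 3.14867 yrs.
DV01 ≈ 3.14867 × 5,055.2930 × 0.0001 = 1.591745.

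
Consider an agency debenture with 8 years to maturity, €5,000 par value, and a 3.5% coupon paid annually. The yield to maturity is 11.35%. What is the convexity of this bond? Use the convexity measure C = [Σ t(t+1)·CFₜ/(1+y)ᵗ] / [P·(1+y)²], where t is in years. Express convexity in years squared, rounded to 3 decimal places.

46.742

With y = 0.1135:
  t   CF        PV=CF/(1+0.1135)^t    t·PV        t(t+1)·PV
  1       175.00       157.1621       157.1621         314.3242
  2       175.00       141.1424       282.2849         846.8546
  3       175.00       126.7557       380.2670       1,521.0680
  4       175.00       113.8354       455.3414       2,276.7071
  5       175.00       102.2320       511.1601       3,066.9606
  6       175.00        91.8114       550.8685       3,856.0798
  7       175.00        82.4530       577.1710       4,617.3684
  8     5,175.00     2,189.7200    17,517.7599     157,659.8393
  Σ                  3,005.1120    20,432.0150     174,159.2020
P = 3,005.1120.
Convexity = Σ t(t+1)·PV / [P·(1+y)²] = 174,159.2020 / (3,005.1120 × 1.239882) = 46.74179.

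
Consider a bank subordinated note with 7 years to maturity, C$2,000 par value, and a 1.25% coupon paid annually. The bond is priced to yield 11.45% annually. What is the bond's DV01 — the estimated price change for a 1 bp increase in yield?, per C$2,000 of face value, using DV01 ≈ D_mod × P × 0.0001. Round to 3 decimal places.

Periodic yield y = 0.1145.
  t   CF        PV=CF/(1+0.1145)^t    t·PV
  1        25.00        22.4316        22.4316
  2        25.00        20.1270        40.2541
  3        25.00        18.0593        54.1778
  4        25.00        16.2039        64.8156
  5        25.00        14.5392        72.6959
  6        25.00        13.0455        78.2728
  7     2,025.00       948.1226     6,636.8585
  Σ                  1,052.5291     6,969.5062
P = 1,052.5291; D_Mac = 6.62168 yrs; D_mod = 5.94139 yrs.
DV01 ≈ 5.94139 × 1,052.5291 × 0.0001 = 0.625348.

C$0.625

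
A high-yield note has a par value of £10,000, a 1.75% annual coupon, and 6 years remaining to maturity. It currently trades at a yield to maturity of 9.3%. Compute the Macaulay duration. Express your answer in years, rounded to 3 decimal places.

5.677 years

Periodic yield y = 0.093. Discount each cash flow and weight by its year:
  t   CF        PV=CF/(1+0.093)^t    t·PV
  1       175.00       160.1098       160.1098
  2       175.00       146.4865       292.9731
  3       175.00       134.0225       402.0674
  4       175.00       122.6189       490.4756
  5       175.00       112.1856       560.9282
  6    10,175.00     5,967.7888    35,806.7329
  Σ                  6,643.2121    37,713.2869
Price P = Σ PV = 6,643.2121.
Macaulay duration = Σ(t·PV) / P = 37,713.2869 / 6,643.2121 = 5.67697 years.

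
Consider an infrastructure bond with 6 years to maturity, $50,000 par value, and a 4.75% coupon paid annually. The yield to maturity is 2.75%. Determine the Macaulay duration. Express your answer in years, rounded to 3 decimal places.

Periodic yield y = 0.0275. Discount each cash flow and weight by its year:
  t   CF        PV=CF/(1+0.0275)^t    t·PV
  1     2,375.00     2,311.4355     2,311.4355
  2     2,375.00     2,249.5723     4,499.1446
  3     2,375.00     2,189.3648     6,568.0943
  4     2,375.00     2,130.7686     8,523.0745
  5     2,375.00     2,073.7407    10,368.7037
  6    52,375.00    44,507.4849   267,044.9091
  Σ                 55,462.3668   299,315.3617
Price P = Σ PV = 55,462.3668.
Macaulay duration = Σ(t·PV) / P = 299,315.3617 / 55,462.3668 = 5.39673 years.

5.397 years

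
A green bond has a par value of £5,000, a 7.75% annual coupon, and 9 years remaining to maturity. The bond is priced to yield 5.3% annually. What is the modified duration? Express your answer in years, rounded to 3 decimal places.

6.634 years

Periodic yield y = 0.053. First find Macaulay duration:
  t   CF        PV=CF/(1+0.053)^t    t·PV
  1       387.50       367.9962       367.9962
  2       387.50       349.4741       698.9482
  3       387.50       331.8842       995.6526
  4       387.50       315.1797     1,260.7188
  5       387.50       299.3159     1,496.5797
  6       387.50       284.2507     1,705.5040
  7       387.50       269.9436     1,889.6055
  8       387.50       256.3567     2,050.8539
  9     5,387.50     3,384.7917    30,463.1250
  Σ                  5,859.1928    40,928.9838
P = 5,859.1928; Macaulay duration = 40,928.9838 / 5,859.1928 = 6.98543 years.
Modified duration = D_Mac / (1 + y) = 6.98543 / 1.053 = 6.63384 years.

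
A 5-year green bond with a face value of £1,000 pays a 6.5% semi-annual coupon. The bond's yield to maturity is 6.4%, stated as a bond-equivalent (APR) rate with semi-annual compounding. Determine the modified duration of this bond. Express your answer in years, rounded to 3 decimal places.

Periodic yield y = 0.032. First find Macaulay duration:
  t   CF        PV=CF/(1+0.032)^t    t·PV
  1        32.50        31.4922        31.4922
  2        32.50        30.5157        61.0315
  3        32.50        29.5695        88.7086
  4        32.50        28.6526       114.6105
  5        32.50        27.7642       138.8209
  6        32.50        26.9033       161.4197
  7        32.50        26.0691       182.4835
  8        32.50        25.2607       202.0858
  9        32.50        24.4774       220.2970
  10    1,032.50       753.5171     7,535.1706
  Σ                  1,004.2219     8,736.1202
P = 1,004.2219; Macaulay duration = 8,736.1202 / 1,004.2219 = 8.69939 half-year periods = 4.34970 years.
Modified duration = D_Mac / (1 + y) = 4.34970 / 1.032 = 4.21482 years.

4.215 years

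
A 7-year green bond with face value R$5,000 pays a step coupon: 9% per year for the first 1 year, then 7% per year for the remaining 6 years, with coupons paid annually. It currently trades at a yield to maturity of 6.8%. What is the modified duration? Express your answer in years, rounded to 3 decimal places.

Periodic yield y = 0.068. First find Macaulay duration:
  t   CF        PV=CF/(1+0.068)^t    t·PV
  1       450.00       421.3483       421.3483
  2       350.00       306.8496       613.6992
  3       350.00       287.3123       861.9370
  4       350.00       269.0190     1,076.0762
  5       350.00       251.8905     1,259.4525
  6       350.00       235.8525     1,415.1151
  7     5,350.00     3,375.6314    23,629.4195
  Σ                  5,147.9037    29,277.0479
P = 5,147.9037; Macaulay duration = 29,277.0479 / 5,147.9037 = 5.68718 years.
Modified duration = D_Mac / (1 + y) = 5.68718 / 1.068 = 5.32507 years.

5.325 years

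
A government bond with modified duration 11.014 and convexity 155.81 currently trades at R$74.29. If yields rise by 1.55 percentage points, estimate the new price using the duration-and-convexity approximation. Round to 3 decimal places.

Duration effect: -D_mod·Δy = -11.014 × (+0.0155) = -0.170717
Convexity effect: ½·C·(Δy)² = 0.5 × 155.81 × (0.0155)² = +0.01871667625
ΔP/P ≈ -0.170717 + 0.01871667625 = -0.15200032375
New price ≈ 74.29 × (1 - 0.15200032375) = 62.9978959486125.

R$62.998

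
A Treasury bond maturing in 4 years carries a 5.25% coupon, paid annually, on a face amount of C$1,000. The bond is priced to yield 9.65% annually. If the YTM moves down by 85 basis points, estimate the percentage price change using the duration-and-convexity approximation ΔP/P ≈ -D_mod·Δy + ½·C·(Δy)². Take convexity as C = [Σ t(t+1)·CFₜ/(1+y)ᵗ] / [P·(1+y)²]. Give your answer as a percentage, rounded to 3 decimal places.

With y = 0.0965:
  t   CF        PV=CF/(1+0.0965)^t    t·PV        t(t+1)·PV
  1        52.50        47.8796        47.8796          95.7592
  2        52.50        43.6659        87.3317         261.9952
  3        52.50        39.8229       119.4688         477.8754
  4     1,052.50       728.0942     2,912.3767      14,561.8836
  Σ                    859.4626     3,167.0569      15,397.5134
P = 859.4626; D_Mac = 3.68493 yrs; D_mod = 3.36063 yrs; C = 14.90069.
Duration effect: -3.36063 × (-0.0085) = +0.028565
Convexity effect: 0.5 × 14.90069 × (-0.0085)² = +0.0005383
ΔP/P ≈ +0.028565 + 0.0005383 = +0.029104 = +2.9104%.

+2.910%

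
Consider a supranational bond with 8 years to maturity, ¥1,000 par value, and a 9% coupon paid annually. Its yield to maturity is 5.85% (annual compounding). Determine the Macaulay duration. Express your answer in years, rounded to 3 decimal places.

6.216 years

Periodic yield y = 0.0585. Discount each cash flow and weight by its year:
  t   CF        PV=CF/(1+0.0585)^t    t·PV
  1        90.00        85.0260        85.0260
  2        90.00        80.3269       160.6537
  3        90.00        75.8874       227.6623
  4        90.00        71.6934       286.7735
  5        90.00        67.7311       338.6556
  6        90.00        63.9878       383.9269
  7        90.00        60.4514       423.1599
  8     1,090.00       691.6711     5,533.3684
  Σ                  1,196.7751     7,439.2264
Price P = Σ PV = 1,196.7751.
Macaulay duration = Σ(t·PV) / P = 7,439.2264 / 1,196.7751 = 6.21606 years.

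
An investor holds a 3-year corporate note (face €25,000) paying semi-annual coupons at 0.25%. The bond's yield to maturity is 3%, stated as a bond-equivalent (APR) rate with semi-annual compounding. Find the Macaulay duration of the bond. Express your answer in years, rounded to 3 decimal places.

2.990 years

Periodic yield y = 0.015. Discount each cash flow and weight by its period:
  t   CF        PV=CF/(1+0.015)^t    t·PV
  1        31.25        30.7882        30.7882
  2        31.25        30.3332        60.6664
  3        31.25        29.8849        89.6547
  4        31.25        29.4433       117.7730
  5        31.25        29.0081       145.0407
  6    25,031.25    22,892.1343   137,352.8055
  Σ                 23,041.5919   137,796.7285
Price P = Σ PV = 23,041.5919.
Macaulay duration = Σ(t·PV) / P = 137,796.7285 / 23,041.5919 = 5.98035 half-year periods.
In years: 5.98035 / 2 = 2.99017 years.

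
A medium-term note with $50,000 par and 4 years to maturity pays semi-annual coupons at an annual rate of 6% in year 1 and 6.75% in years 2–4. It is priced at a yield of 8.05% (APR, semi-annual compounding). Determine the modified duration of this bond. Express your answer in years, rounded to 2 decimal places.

3.44 years

Periodic yield y = 0.04025. First find Macaulay duration:
  t   CF        PV=CF/(1+0.04025)^t    t·PV
  1     1,500.00     1,441.9611     1,441.9611
  2     1,500.00     1,386.1678     2,772.3356
  3     1,687.50     1,499.1000     4,497.3000
  4     1,687.50     1,441.0959     5,764.3836
  5     1,687.50     1,385.3361     6,926.6806
  6     1,687.50     1,331.7338     7,990.4030
  7     1,687.50     1,280.2056     8,961.4389
  8    51,687.50    37,694.9986   301,559.9886
  Σ                 47,460.5989   339,914.4915
P = 47,460.5989; Macaulay duration = 339,914.4915 / 47,460.5989 = 7.16204 half-year periods = 3.58102 years.
Modified duration = D_Mac / (1 + y) = 3.58102 / 1.04025 = 3.44246 years.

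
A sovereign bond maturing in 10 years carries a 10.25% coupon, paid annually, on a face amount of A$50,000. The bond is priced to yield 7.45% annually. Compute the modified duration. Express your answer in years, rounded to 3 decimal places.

6.507 years

Periodic yield y = 0.0745. First find Macaulay duration:
  t   CF        PV=CF/(1+0.0745)^t    t·PV
  1     5,125.00     4,769.6603     4,769.6603
  2     5,125.00     4,438.9579     8,877.9159
  3     5,125.00     4,131.1847    12,393.5540
  4     5,125.00     3,844.7508    15,379.0030
  5     5,125.00     3,578.1766    17,890.8830
  6     5,125.00     3,330.0852    19,980.5115
  7     5,125.00     3,099.1952    21,694.3664
  8     5,125.00     2,884.3138    23,074.5106
  9     5,125.00     2,684.3312    24,158.9804
  10   55,125.00    26,871.0356   268,710.3559
  Σ                 59,631.6913   416,929.7409
P = 59,631.6913; Macaulay duration = 416,929.7409 / 59,631.6913 = 6.99175 years.
Modified duration = D_Mac / (1 + y) = 6.99175 / 1.0745 = 6.50698 years.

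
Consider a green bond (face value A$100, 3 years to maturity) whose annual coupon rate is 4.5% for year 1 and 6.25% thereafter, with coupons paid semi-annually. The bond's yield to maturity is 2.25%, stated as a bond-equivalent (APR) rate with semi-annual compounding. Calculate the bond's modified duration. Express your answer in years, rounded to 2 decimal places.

Periodic yield y = 0.01125. First find Macaulay duration:
  t   CF        PV=CF/(1+0.01125)^t    t·PV
  1        2.250         2.2250         2.2250
  2        2.250         2.2002         4.4004
  3        3.125         3.0219         9.0656
  4        3.125         2.9882        11.9530
  5        3.125         2.9550        14.7750
  6      103.125        96.4301       578.5808
  Σ                    109.8204       620.9997
P = 109.8204; Macaulay duration = 620.9997 / 109.8204 = 5.65468 half-year periods = 2.82734 years.
Modified duration = D_Mac / (1 + y) = 2.82734 / 1.01125 = 2.79589 years.

2.80 years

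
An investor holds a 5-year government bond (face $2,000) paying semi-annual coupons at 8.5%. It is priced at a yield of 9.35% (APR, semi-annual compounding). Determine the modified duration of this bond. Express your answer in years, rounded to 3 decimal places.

3.973 years

Periodic yield y = 0.04675. First find Macaulay duration:
  t   CF        PV=CF/(1+0.04675)^t    t·PV
  1        85.00        81.2037        81.2037
  2        85.00        77.5770       155.1540
  3        85.00        74.1123       222.3368
  4        85.00        70.8022       283.2090
  5        85.00        67.6401       338.2004
  6        85.00        64.6191       387.7148
  7        85.00        61.7331       432.1318
  8        85.00        58.9760       471.8078
  9        85.00        56.3420       507.0779
  10    2,085.00     1,320.3114    13,203.1137
  Σ                  1,933.3169    16,081.9499
P = 1,933.3169; Macaulay duration = 16,081.9499 / 1,933.3169 = 8.31832 half-year periods = 4.15916 years.
Modified duration = D_Mac / (1 + y) = 4.15916 / 1.04675 = 3.97340 years.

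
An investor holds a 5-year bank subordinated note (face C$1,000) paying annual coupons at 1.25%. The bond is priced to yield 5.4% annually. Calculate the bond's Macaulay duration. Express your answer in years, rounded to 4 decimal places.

4.8630 years

Periodic yield y = 0.054. Discount each cash flow and weight by its year:
  t   CF        PV=CF/(1+0.054)^t    t·PV
  1        12.50        11.8596        11.8596
  2        12.50        11.2520        22.5040
  3        12.50        10.6755        32.0265
  4        12.50        10.1286        40.5142
  5     1,012.50       778.3806     3,891.9028
  Σ                    822.2962     3,998.8070
Price P = Σ PV = 822.2962.
Macaulay duration = Σ(t·PV) / P = 3,998.8070 / 822.2962 = 4.86298 years.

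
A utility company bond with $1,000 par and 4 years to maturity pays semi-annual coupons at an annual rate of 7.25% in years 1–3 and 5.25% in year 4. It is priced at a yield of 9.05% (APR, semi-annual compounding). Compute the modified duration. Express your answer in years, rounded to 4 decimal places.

3.3703 years

Periodic yield y = 0.04525. First find Macaulay duration:
  t   CF        PV=CF/(1+0.04525)^t    t·PV
  1        36.25        34.6807        34.6807
  2        36.25        33.1793        66.3587
  3        36.25        31.7430        95.2289
  4        36.25        30.3688       121.4751
  5        36.25        29.0541       145.2704
  6        36.25        27.7963       166.7778
  7        26.25        19.2570       134.7988
  8     1,026.25       720.2641     5,762.1127
  Σ                    926.3432     6,526.7031
P = 926.3432; Macaulay duration = 6,526.7031 / 926.3432 = 7.04566 half-year periods = 3.52283 years.
Modified duration = D_Mac / (1 + y) = 3.52283 / 1.04525 = 3.37032 years.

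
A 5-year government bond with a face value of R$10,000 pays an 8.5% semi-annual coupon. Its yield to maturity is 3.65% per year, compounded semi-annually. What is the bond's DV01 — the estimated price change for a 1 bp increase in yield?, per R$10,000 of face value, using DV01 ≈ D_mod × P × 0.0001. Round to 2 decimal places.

Periodic yield y = 0.01825.
  t   CF        PV=CF/(1+0.01825)^t    t·PV
  1       425.00       417.3828       417.3828
  2       425.00       409.9021       819.8041
  3       425.00       402.5554     1,207.6662
  4       425.00       395.3405     1,581.3618
  5       425.00       388.2548     1,941.2740
  6       425.00       381.2961     2,287.7769
  7       425.00       374.4622     2,621.2355
  8       425.00       367.7508     2,942.0061
  9       425.00       361.1596     3,250.4364
  10   10,425.00     8,700.2529    87,002.5288
  Σ                 12,198.3571   104,071.4726
P = 12,198.3571; D_Mac = 8.53160 half-year periods = 4.26580 yrs; D_mod = 4.18934 yrs.
DV01 ≈ 4.18934 × 12,198.3571 × 0.0001 = 5.110310.

R$5.11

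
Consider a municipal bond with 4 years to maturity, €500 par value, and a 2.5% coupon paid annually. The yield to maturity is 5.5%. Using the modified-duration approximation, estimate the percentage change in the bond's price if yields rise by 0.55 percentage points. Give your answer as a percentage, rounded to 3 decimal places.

-2.005%

Periodic yield y = 0.055. Modified duration first:
  t   CF        PV=CF/(1+0.055)^t    t·PV
  1        12.50        11.8483        11.8483
  2        12.50        11.2307        22.4613
  3        12.50        10.6452        31.9355
  4       512.50       413.6986     1,654.7943
  Σ                    447.4227     1,721.0395
P = 447.4227; D_Mac = 3.84656 yrs; D_mod = 3.84656/(1+0.055) = 3.64603 yrs.
ΔP/P ≈ -D_mod · Δy = -3.64603 × (+0.0055) = -0.020053 = -2.0053%.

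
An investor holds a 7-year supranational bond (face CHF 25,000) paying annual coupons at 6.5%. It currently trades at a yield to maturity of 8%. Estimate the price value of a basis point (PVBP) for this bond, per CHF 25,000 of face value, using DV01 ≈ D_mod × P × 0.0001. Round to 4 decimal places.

CHF 12.3482

Periodic yield y = 0.08.
  t   CF        PV=CF/(1+0.08)^t    t·PV
  1     1,625.00     1,504.6296     1,504.6296
  2     1,625.00     1,393.1756     2,786.3512
  3     1,625.00     1,289.9774     3,869.9322
  4     1,625.00     1,194.4235     4,777.6940
  5     1,625.00     1,105.9477     5,529.7385
  6     1,625.00     1,024.0256     6,144.1539
  7    26,625.00    15,535.4318   108,748.0224
  Σ                 23,047.6112   133,360.5218
P = 23,047.6112; D_Mac = 5.78631 yrs; D_mod = 5.35769 yrs.
DV01 ≈ 5.35769 × 23,047.6112 × 0.0001 = 12.348196.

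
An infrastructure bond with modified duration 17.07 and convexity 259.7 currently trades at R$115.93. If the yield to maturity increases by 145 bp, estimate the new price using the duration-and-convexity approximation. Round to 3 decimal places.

R$90.401

Duration effect: -D_mod·Δy = -17.07 × (+0.0145) = -0.247515
Convexity effect: ½·C·(Δy)² = 0.5 × 259.7 × (0.0145)² = +0.0273009625
ΔP/P ≈ -0.247515 + 0.0273009625 = -0.2202140375
New price ≈ 115.93 × (1 - 0.2202140375) = 90.400586632625.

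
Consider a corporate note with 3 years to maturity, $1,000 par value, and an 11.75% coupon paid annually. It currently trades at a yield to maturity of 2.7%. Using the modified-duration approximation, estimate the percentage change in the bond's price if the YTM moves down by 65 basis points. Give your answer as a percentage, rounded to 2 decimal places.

Periodic yield y = 0.027. Modified duration first:
  t   CF        PV=CF/(1+0.027)^t    t·PV
  1       117.50       114.4109       114.4109
  2       117.50       111.4030       222.8060
  3     1,117.50     1,031.6591     3,094.9772
  Σ                  1,257.4730     3,432.1942
P = 1,257.4730; D_Mac = 2.72944 yrs; D_mod = 2.72944/(1+0.027) = 2.65768 yrs.
ΔP/P ≈ -D_mod · Δy = -2.65768 × (-0.0065) = +0.017275 = +1.7275%.

+1.73%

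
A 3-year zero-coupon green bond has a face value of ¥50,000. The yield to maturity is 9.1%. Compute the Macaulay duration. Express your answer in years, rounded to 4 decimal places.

A zero-coupon bond has a single cash flow at maturity, so its Macaulay duration equals its maturity: 3 years.

3.0000 years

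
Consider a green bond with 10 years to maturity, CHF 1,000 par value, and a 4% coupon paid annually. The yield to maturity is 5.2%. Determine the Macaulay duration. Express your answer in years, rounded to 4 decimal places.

8.3442 years

Periodic yield y = 0.052. Discount each cash flow and weight by its year:
  t   CF        PV=CF/(1+0.052)^t    t·PV
  1        40.00        38.0228        38.0228
  2        40.00        36.1434        72.2867
  3        40.00        34.3568       103.0704
  4        40.00        32.6586       130.6342
  5        40.00        31.0443       155.2213
  6        40.00        29.5098       177.0585
  7        40.00        28.0511       196.3577
  8        40.00        26.6645       213.3163
  9        40.00        25.3465       228.1187
  10    1,040.00       626.4349     6,264.3489
  Σ                    908.2326     7,578.4356
Price P = Σ PV = 908.2326.
Macaulay duration = Σ(t·PV) / P = 7,578.4356 / 908.2326 = 8.34416 years.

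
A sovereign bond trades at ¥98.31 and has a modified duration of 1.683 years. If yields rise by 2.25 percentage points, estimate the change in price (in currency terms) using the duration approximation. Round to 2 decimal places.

-¥3.72

Duration approximation: ΔP/P ≈ -D_mod · Δy = -1.683 × (+0.0225) = -0.0378675.
ΔP ≈ 98.31 × (-0.0378675) = -3.722753925.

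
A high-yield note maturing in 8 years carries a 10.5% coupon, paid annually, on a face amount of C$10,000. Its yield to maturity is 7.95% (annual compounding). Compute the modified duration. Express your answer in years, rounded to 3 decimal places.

5.507 years

Periodic yield y = 0.0795. First find Macaulay duration:
  t   CF        PV=CF/(1+0.0795)^t    t·PV
  1     1,050.00       972.6725       972.6725
  2     1,050.00       901.0399     1,802.0797
  3     1,050.00       834.6826     2,504.0478
  4     1,050.00       773.2122     3,092.8489
  5     1,050.00       716.2689     3,581.3443
  6     1,050.00       663.5191     3,981.1145
  7     1,050.00       614.6541     4,302.5786
  8    11,050.00     5,992.1283    47,937.0265
  Σ                 11,468.1776    68,173.7128
P = 11,468.1776; Macaulay duration = 68,173.7128 / 11,468.1776 = 5.94460 years.
Modified duration = D_Mac / (1 + y) = 5.94460 / 1.0795 = 5.50681 years.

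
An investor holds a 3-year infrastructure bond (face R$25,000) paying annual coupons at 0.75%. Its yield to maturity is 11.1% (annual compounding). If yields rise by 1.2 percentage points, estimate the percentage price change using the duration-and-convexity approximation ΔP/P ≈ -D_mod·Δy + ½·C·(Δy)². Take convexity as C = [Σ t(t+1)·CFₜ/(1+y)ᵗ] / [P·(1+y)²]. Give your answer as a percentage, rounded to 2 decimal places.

With y = 0.111:
  t   CF        PV=CF/(1+0.111)^t    t·PV        t(t+1)·PV
  1       187.50       168.7669       168.7669         337.5338
  2       187.50       151.9054       303.8108         911.4323
  3    25,187.50    18,367.1971    55,101.5913     220,406.3653
  Σ                 18,687.8694    55,574.1690     221,655.3313
P = 18,687.8694; D_Mac = 2.97381 yrs; D_mod = 2.67670 yrs; C = 9.60927.
Duration effect: -2.67670 × (+0.012) = -0.032120
Convexity effect: 0.5 × 9.60927 × (0.012)² = +0.0006919
ΔP/P ≈ -0.032120 + 0.0006919 = -0.031428 = -3.1428%.

-3.14%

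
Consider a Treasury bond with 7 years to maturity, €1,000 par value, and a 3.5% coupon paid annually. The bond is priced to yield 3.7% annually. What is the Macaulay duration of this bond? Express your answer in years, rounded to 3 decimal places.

6.324 years

Periodic yield y = 0.037. Discount each cash flow and weight by its year:
  t   CF        PV=CF/(1+0.037)^t    t·PV
  1        35.00        33.7512        33.7512
  2        35.00        32.5470        65.0939
  3        35.00        31.3857        94.1571
  4        35.00        30.2659       121.0634
  5        35.00        29.1860       145.9299
  6        35.00        28.1446       168.8678
  7     1,035.00       802.5813     5,618.0693
  Σ                    987.8617     6,246.9327
Price P = Σ PV = 987.8617.
Macaulay duration = Σ(t·PV) / P = 6,246.9327 / 987.8617 = 6.32369 years.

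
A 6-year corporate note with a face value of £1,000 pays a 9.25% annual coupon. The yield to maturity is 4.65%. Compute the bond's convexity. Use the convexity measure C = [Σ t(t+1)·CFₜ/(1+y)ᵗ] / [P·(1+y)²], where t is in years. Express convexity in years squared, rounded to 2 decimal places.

With y = 0.0465:
  t   CF        PV=CF/(1+0.0465)^t    t·PV        t(t+1)·PV
  1        92.50        88.3899        88.3899         176.7797
  2        92.50        84.4624       168.9247         506.7742
  3        92.50        80.7094       242.1282         968.5126
  4        92.50        77.1232       308.4926       1,542.4632
  5        92.50        73.6963       368.4814       2,210.8884
  6     1,092.50       831.7371     4,990.4223      34,932.9563
  Σ                  1,236.1181     6,166.8391      40,338.3744
P = 1,236.1181.
Convexity = Σ t(t+1)·PV / [P·(1+y)²] = 40,338.3744 / (1,236.1181 × 1.095162) = 29.79751.

29.80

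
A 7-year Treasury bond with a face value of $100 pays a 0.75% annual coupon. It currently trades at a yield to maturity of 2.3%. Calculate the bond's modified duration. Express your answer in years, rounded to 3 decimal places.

Periodic yield y = 0.023. First find Macaulay duration:
  t   CF        PV=CF/(1+0.023)^t    t·PV
  1         0.75         0.7331         0.7331
  2         0.75         0.7167         1.4333
  3         0.75         0.7005         2.1016
  4         0.75         0.6848         2.7392
  5         0.75         0.6694         3.3470
  6         0.75         0.6543         3.9261
  7       100.75        85.9242       601.4696
  Σ                     90.0831       615.7499
P = 90.0831; Macaulay duration = 615.7499 / 90.0831 = 6.83535 years.
Modified duration = D_Mac / (1 + y) = 6.83535 / 1.023 = 6.68168 years.

6.682 years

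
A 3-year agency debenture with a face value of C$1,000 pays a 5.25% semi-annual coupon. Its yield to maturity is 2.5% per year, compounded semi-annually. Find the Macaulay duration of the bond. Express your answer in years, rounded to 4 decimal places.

Periodic yield y = 0.0125. Discount each cash flow and weight by its period:
  t   CF        PV=CF/(1+0.0125)^t    t·PV
  1        26.25        25.9259        25.9259
  2        26.25        25.6059        51.2117
  3        26.25        25.2897        75.8692
  4        26.25        24.9775        99.9100
  5        26.25        24.6691       123.3457
  6     1,026.25       952.5395     5,715.2368
  Σ                  1,079.0076     6,091.4994
Price P = Σ PV = 1,079.0076.
Macaulay duration = Σ(t·PV) / P = 6,091.4994 / 1,079.0076 = 5.64546 half-year periods.
In years: 5.64546 / 2 = 2.82273 years.

2.8227 years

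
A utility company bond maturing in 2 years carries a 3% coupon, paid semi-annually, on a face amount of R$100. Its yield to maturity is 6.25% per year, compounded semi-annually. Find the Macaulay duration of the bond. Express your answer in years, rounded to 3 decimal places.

1.954 years

Periodic yield y = 0.03125. Discount each cash flow and weight by its period:
  t   CF        PV=CF/(1+0.03125)^t    t·PV
  1         1.50         1.4545         1.4545
  2         1.50         1.4105         2.8209
  3         1.50         1.3677         4.1032
  4       101.50        89.7450       358.9799
  Σ                     93.9777       367.3586
Price P = Σ PV = 93.9777.
Macaulay duration = Σ(t·PV) / P = 367.3586 / 93.9777 = 3.90900 half-year periods.
In years: 3.90900 / 2 = 1.95450 years.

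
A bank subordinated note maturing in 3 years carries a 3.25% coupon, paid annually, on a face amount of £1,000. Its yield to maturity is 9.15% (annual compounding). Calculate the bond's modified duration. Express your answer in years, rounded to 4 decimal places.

2.6550 years

Periodic yield y = 0.0915. First find Macaulay duration:
  t   CF        PV=CF/(1+0.0915)^t    t·PV
  1        32.50        29.7755        29.7755
  2        32.50        27.2795        54.5589
  3     1,032.50       793.9970     2,381.9909
  Σ                    851.0520     2,466.3254
P = 851.0520; Macaulay duration = 2,466.3254 / 851.0520 = 2.89797 years.
Modified duration = D_Mac / (1 + y) = 2.89797 / 1.0915 = 2.65504 years.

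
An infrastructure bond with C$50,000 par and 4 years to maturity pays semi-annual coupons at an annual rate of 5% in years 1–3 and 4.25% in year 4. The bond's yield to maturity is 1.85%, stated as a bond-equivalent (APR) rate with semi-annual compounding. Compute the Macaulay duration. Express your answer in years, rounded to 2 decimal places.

3.70 years

Periodic yield y = 0.00925. Discount each cash flow and weight by its period:
  t   CF        PV=CF/(1+0.00925)^t    t·PV
  1     1,250.00     1,238.5435     1,238.5435
  2     1,250.00     1,227.1919     2,454.3839
  3     1,250.00     1,215.9445     3,647.8334
  4     1,250.00     1,204.8001     4,819.2002
  5     1,250.00     1,193.7578     5,968.7890
  6     1,250.00     1,182.8167     7,096.9005
  7     1,062.50       996.1796     6,973.2570
  8    51,062.50    47,436.4313   379,491.4505
  Σ                 55,695.6654   411,690.3580
Price P = Σ PV = 55,695.6654.
Macaulay duration = Σ(t·PV) / P = 411,690.3580 / 55,695.6654 = 7.39178 half-year periods.
In years: 7.39178 / 2 = 3.69589 years.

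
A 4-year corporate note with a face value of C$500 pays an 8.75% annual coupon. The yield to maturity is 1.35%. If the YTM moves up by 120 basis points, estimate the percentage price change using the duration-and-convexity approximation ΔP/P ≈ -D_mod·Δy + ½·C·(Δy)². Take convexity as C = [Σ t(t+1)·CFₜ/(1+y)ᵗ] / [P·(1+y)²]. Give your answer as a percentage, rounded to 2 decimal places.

With y = 0.0135:
  t   CF        PV=CF/(1+0.0135)^t    t·PV        t(t+1)·PV
  1        43.75        43.1672        43.1672          86.3345
  2        43.75        42.5922        85.1845         255.5535
  3        43.75        42.0249       126.0747         504.2989
  4       543.75       515.3523     2,061.4094      10,307.0469
  Σ                    643.1367     2,315.8359      11,153.2338
P = 643.1367; D_Mac = 3.60085 yrs; D_mod = 3.55288 yrs; C = 16.88301.
Duration effect: -3.55288 × (+0.012) = -0.042635
Convexity effect: 0.5 × 16.88301 × (0.012)² = +0.0012156
ΔP/P ≈ -0.042635 + 0.0012156 = -0.041419 = -4.1419%.

-4.14%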